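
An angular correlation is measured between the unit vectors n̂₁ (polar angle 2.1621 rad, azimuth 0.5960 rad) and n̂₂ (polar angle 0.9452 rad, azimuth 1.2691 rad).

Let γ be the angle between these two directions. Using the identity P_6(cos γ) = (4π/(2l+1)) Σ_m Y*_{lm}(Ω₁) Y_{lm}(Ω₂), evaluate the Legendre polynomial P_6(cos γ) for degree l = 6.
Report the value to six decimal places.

-0.081036

Summing Y*_{l m}(θ₁,φ₁)·Y_{l m}(θ₂,φ₂) over m ∈ [−6, 6]; prefactor 4π/(2·6+1) = 0.966644:
  m=-6: (-0.143493-0.066576i) × (+0.032497-0.133151i) = -0.013528+0.016943i  (running Σ = -0.013528+0.016943i)
  m=-5: (+0.363138-0.059197i) × (+0.342316-0.021359i) = +0.123043-0.028020i  (running Σ = +0.109516-0.011078i)
  m=-4: (-0.297772+0.281656i) × (+0.152029+0.399037i) = -0.157661-0.076002i  (running Σ = -0.048145-0.087080i)
  m=-3: (+0.018725-0.084850i) × (-0.123353+0.096868i) = +0.005909+0.012280i  (running Σ = -0.042236-0.074799i)
  m=-2: (-0.116791-0.293432i) × (+0.227682+0.156902i) = +0.019449-0.085134i  (running Σ = -0.022787-0.159933i)
  m=-1: (+0.179213+0.121557i) × (-0.081751+0.262699i) = -0.046584+0.037142i  (running Σ = -0.069370-0.122792i)
  m=0: (+0.263338-0.000000i) × (+0.208511+0.000000i) = +0.054909+0.000000i  (running Σ = -0.014462-0.122792i)
  m=1: (-0.179213+0.121557i) × (+0.081751+0.262699i) = -0.046584-0.037142i  (running Σ = -0.061045-0.159933i)
  m=2: (-0.116791+0.293432i) × (+0.227682-0.156902i) = +0.019449+0.085134i  (running Σ = -0.041596-0.074799i)
  m=3: (-0.018725-0.084850i) × (+0.123353+0.096868i) = +0.005909-0.012280i  (running Σ = -0.035687-0.087080i)
  m=4: (-0.297772-0.281656i) × (+0.152029-0.399037i) = -0.157661+0.076002i  (running Σ = -0.193348-0.011078i)
  m=5: (-0.363138-0.059197i) × (-0.342316-0.021359i) = +0.123043+0.028020i  (running Σ = -0.070304+0.016943i)
  m=6: (-0.143493+0.066576i) × (+0.032497+0.133151i) = -0.013528-0.016943i  (running Σ = -0.083832-0.000000i)
Accumulated sum -0.083832-0.000000i; after 4π/(2l+1) scaling, -0.081036-0.000000i ⇒ P_6 = -0.081036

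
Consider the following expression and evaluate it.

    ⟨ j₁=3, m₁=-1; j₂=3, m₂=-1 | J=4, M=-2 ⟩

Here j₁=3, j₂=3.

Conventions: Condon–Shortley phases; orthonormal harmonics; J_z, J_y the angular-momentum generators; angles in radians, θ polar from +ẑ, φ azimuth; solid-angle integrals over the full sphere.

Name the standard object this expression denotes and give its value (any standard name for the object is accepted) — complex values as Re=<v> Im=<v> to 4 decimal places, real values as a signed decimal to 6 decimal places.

This is a Clebsch–Gordan (vector-coupling) coefficient.
√[9·2!4!4!/11! · 2!4!2!4!2!6!] = √(331776/385)
  +(−1)^0/∏(0,2,4,2,0,2)! = 1/192  (running 1/192)
  +(−1)^1/∏(1,1,3,1,1,3)! = -1/36  (running -13/576)
  +(−1)^2/∏(2,0,2,0,2,4)! = 1/192  (running -5/288)
⟨..|..⟩ = √(331776/385)·(-5/288) = -0.509647

Clebsch–Gordan coefficient, −√(20/77) ≈ -0.509647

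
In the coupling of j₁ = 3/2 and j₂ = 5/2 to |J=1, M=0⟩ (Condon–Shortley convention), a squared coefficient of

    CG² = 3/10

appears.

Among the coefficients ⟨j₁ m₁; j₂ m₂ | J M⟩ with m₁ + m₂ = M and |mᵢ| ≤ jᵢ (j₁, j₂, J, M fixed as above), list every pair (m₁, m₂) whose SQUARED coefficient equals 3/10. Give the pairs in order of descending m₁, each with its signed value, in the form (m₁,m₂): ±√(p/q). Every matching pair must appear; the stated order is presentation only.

Admissible pairs with m₁+m₂ = M = 0: (-3/2,3/2), (-1/2,1/2), (1/2,-1/2), (3/2,-3/2)
  (m₁,m₂)=(3/2,-3/2): CG² = 1/5, CG = +√(1/5)
  (m₁,m₂)=(1/2,-1/2): CG² = 3/10, CG = −√(3/10)   ← matches the target
  (m₁,m₂)=(-1/2,1/2): CG² = 3/10, CG = +√(3/10)   ← matches the target
  (m₁,m₂)=(-3/2,3/2): CG² = 1/5, CG = −√(1/5)
Pairs with CG² = 3/10: (1/2,-1/2): −√(3/10); (-1/2,1/2): +√(3/10)

(1/2,-1/2): −√(3/10); (-1/2,1/2): +√(3/10)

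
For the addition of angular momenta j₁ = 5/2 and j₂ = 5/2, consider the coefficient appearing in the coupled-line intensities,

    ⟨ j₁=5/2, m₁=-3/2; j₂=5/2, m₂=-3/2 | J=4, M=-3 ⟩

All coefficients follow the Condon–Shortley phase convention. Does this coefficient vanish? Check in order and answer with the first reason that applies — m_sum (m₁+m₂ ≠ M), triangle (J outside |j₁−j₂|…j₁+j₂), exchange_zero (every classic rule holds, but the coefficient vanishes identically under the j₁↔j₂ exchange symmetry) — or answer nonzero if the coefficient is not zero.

m-sum: m₁+m₂ = -3/2+(-3/2) = -3, M = -3  ✓
triangle: |j₁−j₂| = 0 ≤ J = 4 ≤ j₁+j₂ = 5  ✓
exchange: j₁=j₂ and m₁=m₂, and (−1)^(j₁+j₂−J) = (−1)^1 = −1 forces ⟨j₁m₁;j₂m₂|JM⟩ = −⟨j₂m₂;j₁m₁|JM⟩ = −⟨j₁m₁;j₂m₂|JM⟩ ⇒ the coefficient vanishes identically
Racah sum check: Σ_k collapses to 0 ⇒ CG = 0

exchange_zero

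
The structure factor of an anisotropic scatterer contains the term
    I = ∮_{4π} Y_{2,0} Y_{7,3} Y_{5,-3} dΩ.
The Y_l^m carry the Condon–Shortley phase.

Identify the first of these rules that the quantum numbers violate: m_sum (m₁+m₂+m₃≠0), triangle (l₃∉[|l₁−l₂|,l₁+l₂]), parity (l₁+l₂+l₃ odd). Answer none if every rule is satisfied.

none

azimuthal sum: 0 + 3 − 3 = 0  ✓
5 ≤ 5 ≤ 9 (triangle on l)  ✓
L = 2 + 7 + 5 = 14 (even)  ✓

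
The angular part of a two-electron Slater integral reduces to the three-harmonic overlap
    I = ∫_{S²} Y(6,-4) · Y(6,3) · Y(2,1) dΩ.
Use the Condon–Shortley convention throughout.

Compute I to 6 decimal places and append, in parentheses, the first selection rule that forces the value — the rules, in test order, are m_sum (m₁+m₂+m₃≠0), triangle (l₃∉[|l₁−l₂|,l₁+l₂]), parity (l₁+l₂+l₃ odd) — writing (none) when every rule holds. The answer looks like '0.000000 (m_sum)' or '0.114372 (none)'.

Checks pass: Σm=0; 14 even; l₃=2∈[0,12].
(2·6+1)(2·6+1)(2·2+1) = 845
Δ: 10! 2! 2! / 15! → 1/90090
sum: t=4:+1/69120 t=5:−1/14400 t=6:+1/69120 = -7/172800
3j²(6 6 2; 0 0 0) = Δ·Π!·Σ² = 14/715  (sign -1)
sum: t=8:+1/161280 t=9:−1/725760 = 1/207360
3j²(6 6 2; -4 3 1) = Δ·Π!·Σ² = 7/286  (sign -1)
combine: 4πI² = 845·14/715·7/286 = 49/121
take √, sign +1: I = 0.17951487
No selection rule forces the value: the integral is nonzero (none).

0.179515 (none)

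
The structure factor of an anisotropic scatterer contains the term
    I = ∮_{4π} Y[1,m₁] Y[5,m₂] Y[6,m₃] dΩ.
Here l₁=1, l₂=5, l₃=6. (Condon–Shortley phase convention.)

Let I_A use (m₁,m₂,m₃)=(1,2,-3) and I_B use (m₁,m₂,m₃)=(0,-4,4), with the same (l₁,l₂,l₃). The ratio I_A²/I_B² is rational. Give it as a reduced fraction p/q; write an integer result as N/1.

9/5

Same 1,5,6: normalisation and zero-m 3j drop out of the ratio.
A: Δ: 0! 2! 10! / 13! → 1/858; sum: t=0:+1/60480 = 1/60480; 3j²(1 5 6; 1 2 -3) = Δ·Π!·Σ² = 6/143  (sign -1)
B: Δ: 0! 2! 10! / 13! → 1/858; sum: t=0:+1/362880 = 1/362880; 3j²(1 5 6; 0 -4 4) = Δ·Π!·Σ² = 10/429  (sign +1)
I_A²/I_B² = (6/143)/(10/429) = 9/5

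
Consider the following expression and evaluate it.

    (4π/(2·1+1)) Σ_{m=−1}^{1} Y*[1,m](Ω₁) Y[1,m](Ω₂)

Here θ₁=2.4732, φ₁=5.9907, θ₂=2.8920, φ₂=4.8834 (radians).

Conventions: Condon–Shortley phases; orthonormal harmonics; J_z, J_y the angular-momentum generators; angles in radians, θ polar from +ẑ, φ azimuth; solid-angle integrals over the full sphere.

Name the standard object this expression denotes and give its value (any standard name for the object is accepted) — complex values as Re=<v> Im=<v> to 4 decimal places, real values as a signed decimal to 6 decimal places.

Legendre polynomial (addition theorem), +0.828938

This sum is the spherical-harmonic addition theorem: it equals the Legendre polynomial P_l(cos γ) of the angle γ between the two directions.
Summing Y*_{l m}(θ₁,φ₁)·Y_{l m}(θ₂,φ₂) over m ∈ [−1, 1]; prefactor 4π/(2·1+1) = 4.188790:
  m=-1: Y*=(0.205018, -0.061735)  Y=(0.014523, 0.084095)  product (0.008169, 0.016345)
  m=+0: Y*=(-0.383464, -0.000000)  Y=(-0.473462, 0.000000)  product (0.181556, 0.000000)
  m=+1: Y*=(-0.205018, -0.061735)  Y=(-0.014523, 0.084095)  product (0.008169, -0.016345)
Total Σ_m = (0.197894, 0.000000). Multiply by 4.188790: (0.828938, 0.000000). P_1(cos γ) = 0.828938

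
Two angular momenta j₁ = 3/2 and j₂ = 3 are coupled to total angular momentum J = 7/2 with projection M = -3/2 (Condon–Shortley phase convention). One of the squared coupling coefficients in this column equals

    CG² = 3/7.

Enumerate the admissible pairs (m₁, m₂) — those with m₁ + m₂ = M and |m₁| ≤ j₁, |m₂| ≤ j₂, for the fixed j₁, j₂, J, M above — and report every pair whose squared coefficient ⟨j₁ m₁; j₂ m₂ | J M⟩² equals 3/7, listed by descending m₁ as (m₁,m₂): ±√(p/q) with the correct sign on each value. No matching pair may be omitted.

Admissible pairs with m₁+m₂ = M = -3/2: (-3/2,0), (-1/2,-1), (1/2,-2), (3/2,-3)
  (m₁,m₂)=(3/2,-3): CG² = 2/21, CG = +√(2/21)
  (m₁,m₂)=(1/2,-2): CG² = 3/7, CG = +√(3/7)   ← matches the target
  (m₁,m₂)=(-1/2,-1): CG² = 0/1, CG = 0
  (m₁,m₂)=(-3/2,0): CG² = 10/21, CG = −√(10/21)
Pairs with CG² = 3/7: (1/2,-2): +√(3/7)

(1/2,-2): +√(3/7)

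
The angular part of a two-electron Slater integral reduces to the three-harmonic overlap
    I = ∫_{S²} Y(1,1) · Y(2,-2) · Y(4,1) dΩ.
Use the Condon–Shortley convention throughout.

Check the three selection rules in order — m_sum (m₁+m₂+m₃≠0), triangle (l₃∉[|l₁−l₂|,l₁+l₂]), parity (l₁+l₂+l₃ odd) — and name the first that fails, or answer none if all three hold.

azimuthal sum: 1 − 2 + 1 = 0  ✓
l₃ must lie in [1,3]; have l₃=4  ✗
L = 1 + 2 + 4 = 7 (odd)

triangle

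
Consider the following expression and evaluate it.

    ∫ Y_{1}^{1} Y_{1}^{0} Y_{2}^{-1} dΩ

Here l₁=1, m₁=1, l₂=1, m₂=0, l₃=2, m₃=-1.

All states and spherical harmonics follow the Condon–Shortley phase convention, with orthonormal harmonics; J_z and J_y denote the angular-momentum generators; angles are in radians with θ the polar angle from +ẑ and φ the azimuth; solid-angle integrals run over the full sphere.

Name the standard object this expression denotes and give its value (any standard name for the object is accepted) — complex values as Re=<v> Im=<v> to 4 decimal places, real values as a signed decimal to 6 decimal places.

Gaunt coefficient, -0.218510

This is a Gaunt coefficient — the integral of a triple product of spherical harmonics over the sphere.
Rules hold: Σm=0, L=4 even, 0≤2≤2.
N = 3·3·5 = 45
Δ = 0!·2!·2!/5! = 1/30
Racah Σ t=0..0: t=0:+1/1 = 1/1
⇒ 3j(1 1 2; 0 0 0)² = 2/15, sgn +1
Racah Σ t=0..0: t=0:+1/2 = 1/2
⇒ 3j(1 1 2; 1 0 -1)² = 1/10, sgn -1
4πI² = N·(3j₀)²·(3jₘ)² = 3/5
I = -1·√(0.6/4π) = -0.21850969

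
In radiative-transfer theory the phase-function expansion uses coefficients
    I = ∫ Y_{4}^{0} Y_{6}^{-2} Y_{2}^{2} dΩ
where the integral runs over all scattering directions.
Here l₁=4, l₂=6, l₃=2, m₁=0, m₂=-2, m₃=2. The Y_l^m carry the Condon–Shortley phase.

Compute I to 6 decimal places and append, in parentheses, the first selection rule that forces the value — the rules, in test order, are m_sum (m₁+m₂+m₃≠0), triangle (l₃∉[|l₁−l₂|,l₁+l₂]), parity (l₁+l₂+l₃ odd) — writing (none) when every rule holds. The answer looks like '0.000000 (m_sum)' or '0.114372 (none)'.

m-sum 0 ✓  L=12 even ✓  2≤2≤10 ✓
Π(2lᵢ+1) = 9×13×5 = 585
triangle coeff Δ(4,6,2) = 1/6435
Σ_t [4,4]: t=4:+1/2304 = 1/2304
(3j)²=5/143 [(4 6 2; 0 0 0)], sign=+1
Σ_t [4,4]: t=4:+1/13824 = 1/13824
(3j)²=14/1287 [(4 6 2; 0 -2 2)], sign=+1
⇒ 4πI² = 350/1573
I = (+1)√(350/1573/(4π)) = 0.13306527
No selection rule forces the value: the integral is nonzero (none).

0.133065 (none)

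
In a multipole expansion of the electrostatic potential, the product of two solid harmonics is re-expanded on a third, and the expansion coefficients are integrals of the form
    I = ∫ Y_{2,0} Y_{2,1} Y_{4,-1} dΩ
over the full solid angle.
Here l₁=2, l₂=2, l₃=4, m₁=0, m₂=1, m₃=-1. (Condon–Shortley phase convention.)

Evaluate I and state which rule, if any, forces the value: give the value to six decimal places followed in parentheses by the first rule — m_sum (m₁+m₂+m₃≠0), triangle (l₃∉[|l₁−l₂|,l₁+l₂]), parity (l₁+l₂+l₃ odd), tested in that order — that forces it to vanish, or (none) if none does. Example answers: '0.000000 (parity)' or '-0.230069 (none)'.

-0.220728 (none)

Checks pass: Σm=0; 8 even; l₃=4∈[0,4].
(2·2+1)(2·2+1)(2·4+1) = 225
Δ: 0! 4! 4! / 9! → 1/630
sum: t=0:+1/16 = 1/16
3j²(2 2 4; 0 0 0) = Δ·Π!·Σ² = 2/35  (sign +1)
sum: t=0:+1/24 = 1/24
3j²(2 2 4; 0 1 -1) = Δ·Π!·Σ² = 1/21  (sign -1)
combine: 4πI² = 225·2/35·1/21 = 30/49
take √, sign -1: I = -0.22072812
No selection rule forces the value: the integral is nonzero (none).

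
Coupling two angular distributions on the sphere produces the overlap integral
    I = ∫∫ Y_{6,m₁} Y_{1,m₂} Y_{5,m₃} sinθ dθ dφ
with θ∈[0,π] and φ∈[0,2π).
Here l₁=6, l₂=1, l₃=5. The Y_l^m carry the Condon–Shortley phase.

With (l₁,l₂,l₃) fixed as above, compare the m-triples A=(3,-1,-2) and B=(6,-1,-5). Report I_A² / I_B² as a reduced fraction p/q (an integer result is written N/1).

6/11

l's match ⇒ only the (l;m) 3-j factors differ between A and B.
A: triangle coeff Δ(6,1,5) = 1/858; Σ_t [0,0]: t=0:+1/60480 = 1/60480; (3j)²=6/143 [(6 1 5; 3 -1 -2)], sign=-1
B: triangle coeff Δ(6,1,5) = 1/858; Σ_t [0,0]: t=0:+1/7257600 = 1/7257600; (3j)²=1/13 [(6 1 5; 6 -1 -5)], sign=+1
I_A²/I_B² = (6/143)/(1/13) = 6/11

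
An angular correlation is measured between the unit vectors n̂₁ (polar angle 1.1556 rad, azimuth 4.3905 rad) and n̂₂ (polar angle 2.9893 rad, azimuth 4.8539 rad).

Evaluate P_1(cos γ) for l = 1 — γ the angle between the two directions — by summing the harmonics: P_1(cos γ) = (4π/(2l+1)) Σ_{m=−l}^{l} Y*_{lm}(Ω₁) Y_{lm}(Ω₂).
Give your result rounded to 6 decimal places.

Summing Y*_{l m}(θ₁,φ₁)·Y_{l m}(θ₂,φ₂) over m ∈ [−1, 1]; prefactor 4π/(2·1+1) = 4.188790:
  m=-1: Y*=(-0.100014, -0.299903)  Y=(0.007392, 0.051889)  product (0.014822, -0.007407)
  m=+0: Y*=(0.197087, -0.000000)  Y=(-0.482947, 0.000000)  product (-0.095183, 0.000000)
  m=+1: Y*=(0.100014, -0.299903)  Y=(-0.007392, 0.051889)  product (0.014822, 0.007407)
Accumulated sum (-0.065538, 0.000000); after 4π/(2l+1) scaling, (-0.274525, 0.000000) ⇒ P_1 = -0.274525

-0.274525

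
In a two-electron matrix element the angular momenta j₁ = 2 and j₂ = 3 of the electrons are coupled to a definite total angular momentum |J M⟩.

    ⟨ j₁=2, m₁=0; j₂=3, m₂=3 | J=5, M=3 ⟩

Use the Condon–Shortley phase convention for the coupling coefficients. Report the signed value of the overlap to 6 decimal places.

+0.365148

j₁+j₂−J=0  J+j₁−j₂=4  J−j₁+j₂=6  j₁+j₂+J+1=11
(j₁±m₁, j₂±m₂, J±M) = (2,2,6,0,8,2)
P² = 1105920
sum k=0..0:
  [0] +1/2880 = 1/2880
S = 1/2880
C² = P²·S² = 2/15 ; C = +0.365148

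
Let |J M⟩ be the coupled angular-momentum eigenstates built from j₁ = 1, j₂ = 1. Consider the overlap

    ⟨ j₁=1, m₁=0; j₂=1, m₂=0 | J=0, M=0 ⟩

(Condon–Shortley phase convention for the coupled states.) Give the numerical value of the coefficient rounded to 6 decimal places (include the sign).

√[1·2!0!0!/3! · 1!1!1!1!0!0!] = √(1/3)
  +(−1)^1/∏(1,1,0,0,0,0)! = -1  (running -1)
⟨..|..⟩ = √(1/3)·(-1) = -0.577350

−√(1/3) = -0.577350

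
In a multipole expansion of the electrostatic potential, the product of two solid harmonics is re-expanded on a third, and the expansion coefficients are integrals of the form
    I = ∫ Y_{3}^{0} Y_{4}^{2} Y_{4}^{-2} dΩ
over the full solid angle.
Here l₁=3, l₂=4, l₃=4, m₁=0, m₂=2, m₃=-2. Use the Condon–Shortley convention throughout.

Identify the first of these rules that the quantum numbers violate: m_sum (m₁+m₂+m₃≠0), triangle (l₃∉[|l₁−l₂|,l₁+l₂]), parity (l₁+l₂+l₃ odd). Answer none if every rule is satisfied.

parity

m₁+m₂+m₃ = 0 + 2 − 2 = 0  ✓
triangle: |3−4|=1 ≤ l₃=4 ≤ 3+4=7  ✓
parity: l₁+l₂+l₃ = 11 is odd  ✗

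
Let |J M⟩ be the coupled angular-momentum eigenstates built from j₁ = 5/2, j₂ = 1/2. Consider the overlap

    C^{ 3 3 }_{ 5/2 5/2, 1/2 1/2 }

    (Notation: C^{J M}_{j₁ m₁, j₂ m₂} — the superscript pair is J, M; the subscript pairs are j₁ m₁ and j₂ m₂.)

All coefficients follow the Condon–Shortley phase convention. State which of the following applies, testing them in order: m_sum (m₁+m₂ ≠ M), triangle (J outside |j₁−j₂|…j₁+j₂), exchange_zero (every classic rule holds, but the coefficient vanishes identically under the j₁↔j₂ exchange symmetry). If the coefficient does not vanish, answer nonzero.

nonzero

m-sum: m₁+m₂ = 5/2+1/2 = 3, M = 3  ✓
triangle: |j₁−j₂| = 2 ≤ J = 3 ≤ j₁+j₂ = 3  ✓
exchange: j₁≠j₂ or m₁≠m₂ — the exchange symmetry imposes no constraint here
value check: CG = +1 = +1.000000 ≠ 0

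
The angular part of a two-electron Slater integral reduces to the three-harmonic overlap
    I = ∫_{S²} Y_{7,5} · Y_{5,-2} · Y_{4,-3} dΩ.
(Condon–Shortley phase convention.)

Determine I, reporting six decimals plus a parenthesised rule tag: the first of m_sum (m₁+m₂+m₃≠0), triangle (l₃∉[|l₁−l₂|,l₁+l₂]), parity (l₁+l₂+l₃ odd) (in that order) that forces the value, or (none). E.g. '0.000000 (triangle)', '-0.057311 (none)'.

Checks pass: Σm=0; 16 even; l₃=4∈[2,12].
(2·7+1)(2·5+1)(2·4+1) = 1485
Δ: 8! 6! 2! / 17! → 1/6126120
sum: t=3:−1/69120 t=4:+1/20736 t=5:−1/69120 = 1/51840
3j²(7 5 4; 0 0 0) = Δ·Π!·Σ² = 280/21879  (sign +1)
sum: t=1:−1/1209600 t=2:+1/1036800 = 1/7257600
3j²(7 5 4; 5 -2 -3) = Δ·Π!·Σ² = 1/2210  (sign -1)
combine: 4πI² = 1485·280/21879·1/2210 = 420/48841
take √, sign -1: I = -0.02615938
No selection rule forces the value: the integral is nonzero (none).

-0.026159 (none)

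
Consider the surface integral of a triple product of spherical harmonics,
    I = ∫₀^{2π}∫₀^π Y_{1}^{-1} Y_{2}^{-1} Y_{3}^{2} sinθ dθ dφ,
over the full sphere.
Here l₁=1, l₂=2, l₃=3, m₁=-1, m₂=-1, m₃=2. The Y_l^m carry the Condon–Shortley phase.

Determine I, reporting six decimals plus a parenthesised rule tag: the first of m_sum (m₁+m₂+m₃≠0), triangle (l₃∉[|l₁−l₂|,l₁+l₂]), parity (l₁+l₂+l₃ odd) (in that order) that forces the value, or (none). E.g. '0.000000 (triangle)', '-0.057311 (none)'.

Rules hold: Σm=0, L=6 even, 1≤3≤3.
N = 3·5·7 = 105
Δ = 0!·2!·4!/7! = 1/105
Racah Σ t=0..0: t=0:+1/4 = 1/4
⇒ 3j(1 2 3; 0 0 0)² = 3/35, sgn -1
Racah Σ t=0..0: t=0:+1/12 = 1/12
⇒ 3j(1 2 3; -1 -1 2)² = 2/21, sgn -1
4πI² = N·(3j₀)²·(3jₘ)² = 6/7
I = +1·√(0.857143/4π) = 0.26116903
No selection rule forces the value: the integral is nonzero (none).

0.261169 (none)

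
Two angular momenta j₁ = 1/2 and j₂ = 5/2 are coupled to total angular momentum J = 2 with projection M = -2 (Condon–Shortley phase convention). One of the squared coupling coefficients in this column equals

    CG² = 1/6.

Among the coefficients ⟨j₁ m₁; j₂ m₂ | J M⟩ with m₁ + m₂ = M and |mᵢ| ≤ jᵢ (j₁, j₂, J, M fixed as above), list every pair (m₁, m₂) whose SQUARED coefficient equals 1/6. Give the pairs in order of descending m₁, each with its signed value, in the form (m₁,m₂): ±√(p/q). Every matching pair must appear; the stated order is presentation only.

(-1/2,-3/2): −√(1/6)

Admissible pairs with m₁+m₂ = M = -2: (-1/2,-3/2), (1/2,-5/2)
  (m₁,m₂)=(1/2,-5/2): CG² = 5/6, CG = +√(5/6)
  (m₁,m₂)=(-1/2,-3/2): CG² = 1/6, CG = −√(1/6)   ← matches the target
Pairs with CG² = 1/6: (-1/2,-3/2): −√(1/6)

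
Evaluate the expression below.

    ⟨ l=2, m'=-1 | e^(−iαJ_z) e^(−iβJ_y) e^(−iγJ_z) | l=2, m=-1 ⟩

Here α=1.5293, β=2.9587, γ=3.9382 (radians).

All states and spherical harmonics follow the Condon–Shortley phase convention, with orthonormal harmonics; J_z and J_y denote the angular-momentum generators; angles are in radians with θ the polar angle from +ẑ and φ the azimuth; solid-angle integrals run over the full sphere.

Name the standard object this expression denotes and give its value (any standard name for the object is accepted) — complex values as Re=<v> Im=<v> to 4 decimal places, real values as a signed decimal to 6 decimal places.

This is a Wigner D-matrix element — the rotation-matrix element ⟨l m'| R(α,β,γ) |l m⟩ in the angular-momentum basis.
D^2_{-1,-1}(1.5293,2.9587,3.9382) = e^{-i·-1·1.5293}·d^2_{-1,-1}(2.9587)·e^{-i·-1·3.9382}. Compute d first:
c=cos(2.958700/2)=0.091319, s=sin(2.958700/2)=0.995822; N=√[1·6·1·6]=6.000000
The bounds max(0,m−m')=0 and min(l+m,l−m')=1 give 2 terms
  k=0: (−1)^0·6.0000/(6)·0.0913^4·0.9958^0 = +0.000070
  k=1: (−1)^1·6.0000/(2)·0.0913^2·0.9958^2 = -0.024809
d^2_{-1,-1}(2.9587) = +0.000070 -0.024809 = -0.024739
D = (+0.041484+0.999139i)·(-0.024739)·(-0.699136-0.714988i) = -0.016956+0.018015i

Wigner D-matrix element, Re=-0.0170 Im=0.0180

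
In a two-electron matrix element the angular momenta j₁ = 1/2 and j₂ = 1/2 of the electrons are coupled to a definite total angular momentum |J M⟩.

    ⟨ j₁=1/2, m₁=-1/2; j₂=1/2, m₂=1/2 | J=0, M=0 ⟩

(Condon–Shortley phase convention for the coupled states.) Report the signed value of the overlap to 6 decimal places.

−√(1/2) ≈ -0.707107

√[1·1!0!0!/2! · 0!1!1!0!0!0!] = √(1/2)
  +(−1)^1/∏(1,0,0,0,0,0)! = -1  (running -1)
⟨..|..⟩ = √(1/2)·(-1) = -0.707107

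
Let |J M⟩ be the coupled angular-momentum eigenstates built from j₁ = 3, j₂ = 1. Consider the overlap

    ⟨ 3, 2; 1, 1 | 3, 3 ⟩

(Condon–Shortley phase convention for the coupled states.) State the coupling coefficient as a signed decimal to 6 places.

triangle: 1!*5!*1!/8! = 120/40320
(j±m)!: 5!*1!*2!*0!*6!*0! = 172800
prefactor² = (2J+1)*Δ*N² = 3600
  k=1: −1/(1!*0!*0!*1!*5!*0!) = -1/120
Σ = -1/120  ⇒  CG² = 3600*(-1/120)² = 1/4
CG = −√(1/4) = -0.500000

-0.500000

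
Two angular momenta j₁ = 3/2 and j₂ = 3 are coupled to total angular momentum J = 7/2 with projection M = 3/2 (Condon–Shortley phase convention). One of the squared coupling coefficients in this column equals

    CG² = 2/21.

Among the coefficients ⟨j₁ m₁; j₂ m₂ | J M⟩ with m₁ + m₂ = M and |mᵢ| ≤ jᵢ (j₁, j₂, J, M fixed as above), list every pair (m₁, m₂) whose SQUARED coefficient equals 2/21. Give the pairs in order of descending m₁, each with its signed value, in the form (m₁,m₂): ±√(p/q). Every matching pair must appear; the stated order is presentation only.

(-3/2,3): −√(2/21)

Admissible pairs with m₁+m₂ = M = 3/2: (-3/2,3), (-1/2,2), (1/2,1), (3/2,0)
  (m₁,m₂)=(3/2,0): CG² = 10/21, CG = +√(10/21)
  (m₁,m₂)=(1/2,1): CG² = 0/1, CG = 0
  (m₁,m₂)=(-1/2,2): CG² = 3/7, CG = −√(3/7)
  (m₁,m₂)=(-3/2,3): CG² = 2/21, CG = −√(2/21)   ← matches the target
Pairs with CG² = 2/21: (-3/2,3): −√(2/21)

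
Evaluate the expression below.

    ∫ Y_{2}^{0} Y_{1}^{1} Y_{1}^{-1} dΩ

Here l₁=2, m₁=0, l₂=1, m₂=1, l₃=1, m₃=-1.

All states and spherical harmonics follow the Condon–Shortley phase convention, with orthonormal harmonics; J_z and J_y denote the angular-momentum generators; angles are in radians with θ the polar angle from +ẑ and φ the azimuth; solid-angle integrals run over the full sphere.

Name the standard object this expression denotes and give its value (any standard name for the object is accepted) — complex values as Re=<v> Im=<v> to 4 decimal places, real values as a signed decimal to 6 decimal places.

Gaunt coefficient, +0.126157

This is a Gaunt coefficient — the integral of a triple product of spherical harmonics over the sphere.
Checks pass: Σm=0; 4 even; l₃=1∈[1,3].
(2·2+1)(2·1+1)(2·1+1) = 45
Δ: 2! 2! 0! / 5! → 1/30
sum: t=1:−1/1 = -1/1
3j²(2 1 1; 0 0 0) = Δ·Π!·Σ² = 2/15  (sign +1)
sum: t=2:+1/4 = 1/4
3j²(2 1 1; 0 1 -1) = Δ·Π!·Σ² = 1/30  (sign +1)
combine: 4πI² = 45·2/15·1/30 = 1/5
take √, sign +1: I = 0.12615663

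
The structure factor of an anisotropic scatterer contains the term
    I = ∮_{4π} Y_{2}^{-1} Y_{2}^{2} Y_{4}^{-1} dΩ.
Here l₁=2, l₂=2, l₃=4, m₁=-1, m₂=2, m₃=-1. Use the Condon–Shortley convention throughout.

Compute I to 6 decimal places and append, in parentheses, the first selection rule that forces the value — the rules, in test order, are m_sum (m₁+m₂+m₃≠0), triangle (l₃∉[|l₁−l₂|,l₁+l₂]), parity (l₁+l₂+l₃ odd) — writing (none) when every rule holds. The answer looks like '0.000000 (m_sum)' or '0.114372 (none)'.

Checks pass: Σm=0; 8 even; l₃=4∈[0,4].
(2·2+1)(2·2+1)(2·4+1) = 225
Δ: 0! 4! 4! / 9! → 1/630
sum: t=0:+1/16 = 1/16
3j²(2 2 4; 0 0 0) = Δ·Π!·Σ² = 2/35  (sign +1)
sum: t=0:+1/144 = 1/144
3j²(2 2 4; -1 2 -1) = Δ·Π!·Σ² = 1/126  (sign -1)
combine: 4πI² = 225·2/35·1/126 = 5/49
take √, sign -1: I = -0.09011188
No selection rule forces the value: the integral is nonzero (none).

-0.090112 (none)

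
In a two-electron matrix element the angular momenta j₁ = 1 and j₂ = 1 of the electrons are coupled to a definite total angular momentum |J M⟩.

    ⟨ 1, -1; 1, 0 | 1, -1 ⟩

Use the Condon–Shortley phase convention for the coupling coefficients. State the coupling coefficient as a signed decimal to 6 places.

-0.707107

j₁+j₂−J=1  J+j₁−j₂=1  J−j₁+j₂=1  j₁+j₂+J+1=4
(j₁±m₁, j₂±m₂, J±M) = (0,2,1,1,0,2)
P² = 1/2
sum k=1..1:
  [1] −1/1 = -1
S = -1
C² = P²·S² = 1/2 ; C = -0.707107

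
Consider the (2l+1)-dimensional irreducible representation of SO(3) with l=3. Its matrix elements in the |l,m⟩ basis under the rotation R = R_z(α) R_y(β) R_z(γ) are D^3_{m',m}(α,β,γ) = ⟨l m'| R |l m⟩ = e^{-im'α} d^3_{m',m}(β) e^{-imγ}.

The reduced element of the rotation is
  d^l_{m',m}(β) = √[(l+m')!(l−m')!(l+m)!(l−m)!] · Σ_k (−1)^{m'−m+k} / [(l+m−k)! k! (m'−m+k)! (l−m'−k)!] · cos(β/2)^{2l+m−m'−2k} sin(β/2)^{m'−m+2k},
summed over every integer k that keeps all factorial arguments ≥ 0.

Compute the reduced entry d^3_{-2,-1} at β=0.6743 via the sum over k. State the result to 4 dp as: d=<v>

d=0.5905

d^3_{-2,-1}(β=0.6743) via the finite sum:
With c≡cos(β/2)=0.943701 and s≡sin(β/2)=0.330799, N=[1·120·2·24]^{1/2}=75.894664
The bounds max(0,m−m')=1 and min(l+m,l−m')=2 give 2 terms
  k=1: (−1)^0·75.8947/(24)·0.9437^5·0.3308^1 = +0.782955
  k=2: (−1)^1·75.8947/(12)·0.9437^3·0.3308^3 = -0.192409
d^3_{-2,-1}(0.6743) = +0.782955 -0.192409 = +0.590546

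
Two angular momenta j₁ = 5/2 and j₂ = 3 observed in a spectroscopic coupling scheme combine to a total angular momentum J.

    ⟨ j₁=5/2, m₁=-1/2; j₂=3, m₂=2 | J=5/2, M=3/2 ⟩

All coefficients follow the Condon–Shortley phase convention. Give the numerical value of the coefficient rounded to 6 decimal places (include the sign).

triangle: 3!·2!·3!/9! = 72/362880
(j±m)!: 2!·3!·5!·1!·4!·1! = 34560
prefactor² = (2J+1)·Δ·N² = 288/7
  k=2: +1/(2!·1!·1!·3!·1!·0!) = 1/12
  k=3: −1/(3!·0!·0!·2!·2!·1!) = -1/24
Σ = 1/24  ⇒  CG² = 288/7·(1/24)² = 1/14
CG = +√(1/14) = +0.267261

+√(1/14) = +0.267261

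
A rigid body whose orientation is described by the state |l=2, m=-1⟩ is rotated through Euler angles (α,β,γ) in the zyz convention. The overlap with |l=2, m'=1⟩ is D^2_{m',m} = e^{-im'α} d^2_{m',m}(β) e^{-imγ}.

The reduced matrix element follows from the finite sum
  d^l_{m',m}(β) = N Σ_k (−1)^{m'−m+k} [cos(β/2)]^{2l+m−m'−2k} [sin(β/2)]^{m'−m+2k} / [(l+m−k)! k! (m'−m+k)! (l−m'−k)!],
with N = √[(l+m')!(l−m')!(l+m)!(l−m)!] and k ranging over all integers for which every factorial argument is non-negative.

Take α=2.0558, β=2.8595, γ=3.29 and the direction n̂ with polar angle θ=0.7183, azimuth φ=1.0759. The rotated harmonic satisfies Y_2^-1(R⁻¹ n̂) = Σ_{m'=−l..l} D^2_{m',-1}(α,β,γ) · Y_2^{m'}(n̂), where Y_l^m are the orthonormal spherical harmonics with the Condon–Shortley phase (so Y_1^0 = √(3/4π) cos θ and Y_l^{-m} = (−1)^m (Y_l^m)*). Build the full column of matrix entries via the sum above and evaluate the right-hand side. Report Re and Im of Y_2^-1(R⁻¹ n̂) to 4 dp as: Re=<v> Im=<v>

Need the full column D^2_{m',-1} for m'=−2..2 at α=2.0558, β=2.8595, γ=3.2900.
cos(β/2)=0.140579, sin(β/2)=0.990069
d^2_{-2,-1}: single k=1 term ⇒ +0.005501;  D = +0.002405+0.004948i
d^2_{-1,-1}: k∈[0..1] ⇒ +0.000391 -0.058116 = -0.057725;  D = -0.034167+0.046527i
d^2_{0,-1}: k∈[0..1] ⇒ -0.006738 +0.334190 = +0.327452;  D = -0.323853-0.048418i
d^2_{1,-1}: k∈[0..1] ⇒ +0.058116 -0.960866 = -0.902750;  D = -0.298157-0.852091i
d^2_{2,-1}: single k=0 term ⇒ -0.272865;  D = -0.185835+0.199802i
Y_2^{m'}(θ=0.7183,φ=1.0759) and Σ D·Y over m':
  (+0.0024+0.0049i)·(-0.0918-0.1398i)  (-0.0342+0.0465i)·(+0.1818-0.3369i)  (-0.3239-0.0484i)·(+0.2210+0.0000i)  (-0.2982-0.8521i)·(-0.1818-0.3369i)  (-0.1858+0.1998i)·(-0.0918+0.1398i)
Y_2^-1(R⁻¹ n̂) = -0.305352+0.219502i

Re=-0.3054 Im=0.2195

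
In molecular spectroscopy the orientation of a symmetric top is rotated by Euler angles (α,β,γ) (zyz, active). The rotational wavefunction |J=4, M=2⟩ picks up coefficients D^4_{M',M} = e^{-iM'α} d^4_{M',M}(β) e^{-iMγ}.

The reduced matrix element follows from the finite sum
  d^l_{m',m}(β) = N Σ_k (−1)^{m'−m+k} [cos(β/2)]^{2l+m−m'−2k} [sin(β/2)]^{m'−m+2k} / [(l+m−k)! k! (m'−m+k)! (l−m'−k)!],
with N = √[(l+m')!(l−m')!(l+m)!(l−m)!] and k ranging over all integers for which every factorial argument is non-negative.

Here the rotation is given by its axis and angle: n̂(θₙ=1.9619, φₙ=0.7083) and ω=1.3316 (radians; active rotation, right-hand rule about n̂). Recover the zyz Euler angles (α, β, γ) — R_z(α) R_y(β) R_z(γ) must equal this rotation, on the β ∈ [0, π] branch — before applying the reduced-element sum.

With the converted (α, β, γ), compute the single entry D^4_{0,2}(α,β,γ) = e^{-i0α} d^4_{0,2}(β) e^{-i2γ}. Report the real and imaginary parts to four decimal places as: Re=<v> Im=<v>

Axis–angle → zyz. n̂ = (sinθₙcosφₙ, sinθₙsinφₙ, cosθₙ) = (+0.702121, +0.601420, -0.381209), ω = 1.3316.
R = I cosω + sinω [n̂]ₓ + (1−cosω) n̂n̂ᵀ gives
  R = [+0.613099, +0.692580, +0.380056; -0.048131, +0.512932, -0.857079; -0.788539, +0.507182, +0.347813]
β = atan2(√(R₁₃²+R₂₃²), R₃₃) = 1.215559; α = atan2(R₂₃, R₁₃) mod 2π = 5.129767; γ = atan2(R₃₂, −R₃₁) mod 2π = 0.571574
First d^4_{0,2}(β=1.2156), then the phase factors e^{-i(0)α} and e^{-i(2)γ}:
c=cos(1.215559/2)=0.820918, s=sin(1.215559/2)=0.571046; N=√[24·24·720·2]=910.735966
The bounds max(0,m−m')=2 and min(l+m,l−m')=4 give 3 terms
  k=2: (−1)^0·910.7360/(96)·0.8209^6·0.5710^2 = +0.946809
  k=3: (−1)^1·910.7360/(36)·0.8209^4·0.5710^4 = -1.221726
  k=4: (−1)^2·910.7360/(96)·0.8209^2·0.5710^6 = +0.221691
d^4_{0,2}(1.2156) = +0.946809 -1.221726 +0.221691 = -0.053226
Phases: e^{-i·(0)·5.1298}=+1.000000+0.000000i, e^{-i·(2)·0.5716}=+0.414731-0.909944i ⇒ D=-0.022075+0.048433i

Re=-0.0221 Im=0.0484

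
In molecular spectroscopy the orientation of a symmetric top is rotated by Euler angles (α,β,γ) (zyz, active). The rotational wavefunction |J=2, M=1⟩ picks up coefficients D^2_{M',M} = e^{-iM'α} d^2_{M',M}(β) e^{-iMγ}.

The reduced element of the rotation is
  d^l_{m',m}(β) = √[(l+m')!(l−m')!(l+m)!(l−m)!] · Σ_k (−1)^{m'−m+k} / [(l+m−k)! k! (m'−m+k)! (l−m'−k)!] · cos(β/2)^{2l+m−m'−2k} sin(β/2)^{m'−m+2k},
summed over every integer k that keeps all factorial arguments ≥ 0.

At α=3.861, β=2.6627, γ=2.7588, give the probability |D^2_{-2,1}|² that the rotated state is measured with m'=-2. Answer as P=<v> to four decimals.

P=0.1891

D^2_{-2,1}(3.8610,2.6627,2.7588) = e^{-i·-2·3.8610}·d^2_{-2,1}(2.6627)·e^{-i·1·2.7588}. Compute d first:
With c≡cos(β/2)=0.237165 and s≡sin(β/2)=0.971469, N=[1·24·6·1]^{1/2}=12.000000
The bounds max(0,m−m')=3 and min(l+m,l−m')=3 give 1 term
  k=3: (−1)^0·12.0000/(6)·0.2372^1·0.9715^3 = +0.434878
d^2_{-2,1}(2.6627) = +0.434878
|D^2_{-2,1}|² = |d^2_{-2,1}(β)|² = (+0.434878)² = 0.189119 (the z-rotation phases have unit modulus)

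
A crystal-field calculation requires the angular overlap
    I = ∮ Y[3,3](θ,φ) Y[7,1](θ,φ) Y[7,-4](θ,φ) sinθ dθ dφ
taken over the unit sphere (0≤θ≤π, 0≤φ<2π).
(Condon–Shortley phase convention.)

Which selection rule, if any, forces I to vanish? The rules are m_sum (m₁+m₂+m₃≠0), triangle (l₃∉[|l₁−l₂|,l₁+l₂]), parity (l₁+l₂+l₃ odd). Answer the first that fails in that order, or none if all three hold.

parity

azimuthal sum: 3 + 1 − 4 = 0  ✓
4 ≤ 7 ≤ 10 (triangle on l)  ✓
L = 3 + 7 + 7 = 17 (odd)  ✗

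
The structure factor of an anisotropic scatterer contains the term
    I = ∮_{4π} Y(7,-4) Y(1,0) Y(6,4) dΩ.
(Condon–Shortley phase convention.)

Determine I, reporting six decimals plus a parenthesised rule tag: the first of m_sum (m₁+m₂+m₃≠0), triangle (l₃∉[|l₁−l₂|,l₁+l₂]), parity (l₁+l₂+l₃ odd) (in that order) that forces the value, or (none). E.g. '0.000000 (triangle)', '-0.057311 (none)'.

Checks pass: Σm=0; 14 even; l₃=6∈[6,8].
(2·7+1)(2·1+1)(2·6+1) = 585
Δ: 2! 12! 0! / 15! → 1/1365
sum: t=1:−1/518400 = -1/518400
3j²(7 1 6; 0 0 0) = Δ·Π!·Σ² = 7/195  (sign -1)
sum: t=1:−1/7257600 = -1/7257600
3j²(7 1 6; -4 0 4) = Δ·Π!·Σ² = 11/455  (sign -1)
combine: 4πI² = 585·7/195·11/455 = 33/65
take √, sign +1: I = 0.20099968
No selection rule forces the value: the integral is nonzero (none).

0.201000 (none)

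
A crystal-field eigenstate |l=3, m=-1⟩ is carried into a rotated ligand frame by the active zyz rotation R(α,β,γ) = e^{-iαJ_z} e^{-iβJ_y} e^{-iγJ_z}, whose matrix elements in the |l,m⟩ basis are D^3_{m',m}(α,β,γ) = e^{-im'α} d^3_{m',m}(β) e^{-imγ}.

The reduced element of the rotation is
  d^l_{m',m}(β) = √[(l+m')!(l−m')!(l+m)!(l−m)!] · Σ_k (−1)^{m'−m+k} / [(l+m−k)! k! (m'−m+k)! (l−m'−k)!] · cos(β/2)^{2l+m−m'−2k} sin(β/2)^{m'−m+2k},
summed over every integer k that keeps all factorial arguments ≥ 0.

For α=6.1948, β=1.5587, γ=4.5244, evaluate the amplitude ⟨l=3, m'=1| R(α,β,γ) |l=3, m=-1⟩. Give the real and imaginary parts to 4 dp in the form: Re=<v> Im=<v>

Re=0.0108 Im=0.1077

Split into d^3_{1,-1}(β=1.5587) × two z-phases.
c=cos(1.558700/2)=0.711371, s=sin(1.558700/2)=0.702817; N=√[24·2·2·24]=48.000000
The bounds max(0,m−m')=0 and min(l+m,l−m')=2 give 3 terms
  k=0: (−1)^2·48.0000/(8)·0.7114^4·0.7028^2 = +0.758961
  k=1: (−1)^3·48.0000/(6)·0.7114^2·0.7028^4 = -0.987759
  k=2: (−1)^4·48.0000/(48)·0.7114^0·0.7028^6 = +0.120519
d^3_{1,-1}(1.5587) = +0.758961 -0.987759 +0.120519 = -0.108280
Attach z-rotation phases: D = e^{-i(1)(6.1948)}·(-0.108280)·e^{-i(-1)(4.5244)} = +0.010767+0.107743i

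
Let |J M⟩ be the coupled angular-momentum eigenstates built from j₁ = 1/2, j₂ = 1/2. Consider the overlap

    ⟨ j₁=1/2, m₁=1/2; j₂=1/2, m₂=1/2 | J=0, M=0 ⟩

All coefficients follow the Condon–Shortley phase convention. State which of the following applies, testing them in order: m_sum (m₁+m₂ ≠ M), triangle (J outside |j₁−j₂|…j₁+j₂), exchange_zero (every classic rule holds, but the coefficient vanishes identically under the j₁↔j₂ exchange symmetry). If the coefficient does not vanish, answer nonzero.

m_sum

m-sum: m₁+m₂ = 1/2+1/2 = 1, M = 0  ✗ ⇒ coefficient is 0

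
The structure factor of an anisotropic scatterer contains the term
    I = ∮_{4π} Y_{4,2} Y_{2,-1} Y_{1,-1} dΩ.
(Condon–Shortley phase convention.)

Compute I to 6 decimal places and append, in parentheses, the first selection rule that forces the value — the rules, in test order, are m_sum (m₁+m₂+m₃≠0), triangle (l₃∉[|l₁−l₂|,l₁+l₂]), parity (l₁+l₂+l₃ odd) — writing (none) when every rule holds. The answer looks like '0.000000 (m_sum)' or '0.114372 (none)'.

|4−2|≤1≤4+2 violated ⇒ I = 0

0.000000 (triangle)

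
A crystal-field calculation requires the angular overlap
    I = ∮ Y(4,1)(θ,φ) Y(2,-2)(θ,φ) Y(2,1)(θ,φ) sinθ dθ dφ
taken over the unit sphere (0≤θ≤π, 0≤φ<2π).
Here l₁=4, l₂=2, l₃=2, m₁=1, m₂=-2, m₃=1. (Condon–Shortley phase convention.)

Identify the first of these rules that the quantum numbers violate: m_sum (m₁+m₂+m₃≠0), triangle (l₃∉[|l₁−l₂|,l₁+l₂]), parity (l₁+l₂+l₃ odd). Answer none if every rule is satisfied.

none

Σmᵢ = 0  ✓
l₃∈[|l₁−l₂|,l₁+l₂]=[2,6], have l₃=2  ✓
Σlᵢ = 8 ⇒ even  ✓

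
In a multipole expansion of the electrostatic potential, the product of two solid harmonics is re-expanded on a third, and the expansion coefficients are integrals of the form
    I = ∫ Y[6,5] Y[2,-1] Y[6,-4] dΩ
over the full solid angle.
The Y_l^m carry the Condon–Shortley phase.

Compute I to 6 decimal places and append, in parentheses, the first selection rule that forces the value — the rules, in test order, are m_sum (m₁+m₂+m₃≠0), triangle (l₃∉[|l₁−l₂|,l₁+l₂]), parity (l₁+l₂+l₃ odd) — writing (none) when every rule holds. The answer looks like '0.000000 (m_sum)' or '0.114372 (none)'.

-0.197649 (none)

m-sum 0 ✓  L=14 even ✓  4≤6≤8 ✓
Π(2lᵢ+1) = 13×5×13 = 845
triangle coeff Δ(6,2,6) = 1/90090
Σ_t [0,2]: t=0:+1/69120 t=1:−1/14400 t=2:+1/69120 = -7/172800
(3j)²=14/715 [(6 2 6; 0 0 0)], sign=-1
Σ_t [0,1]: t=0:+1/725760 t=1:−1/7257600 = 1/806400
(3j)²=27/910 [(6 2 6; 5 -1 -4)], sign=+1
⇒ 4πI² = 27/55
I = (-1)√(27/55/(4π)) = -0.19764945
No selection rule forces the value: the integral is nonzero (none).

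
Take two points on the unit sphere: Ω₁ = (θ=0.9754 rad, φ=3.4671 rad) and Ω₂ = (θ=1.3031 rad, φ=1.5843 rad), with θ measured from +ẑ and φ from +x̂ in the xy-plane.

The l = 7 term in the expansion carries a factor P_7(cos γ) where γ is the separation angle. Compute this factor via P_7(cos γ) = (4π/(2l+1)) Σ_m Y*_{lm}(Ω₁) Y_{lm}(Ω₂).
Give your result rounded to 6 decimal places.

0.194170

Summing Y*_{l m}(θ₁,φ₁)·Y_{l m}(θ₂,φ₂) over m ∈ [−7, 7]; prefactor 4π/(2·7+1) = 0.837758:
  m=-7: (0.08669 - 0.10131j) × (0.03661 + 0.38620j) = 0.04230 + 0.02977j  (running Σ = 0.04230 + 0.02977j)
  m=-6: (-0.12606 + 0.31356j) × (-0.39681 + 0.03222j) = 0.03992 - 0.12849j  (running Σ = 0.08222 - 0.09872j)
  m=-5: (0.02500 - 0.44021j) × (0.00187 + 0.02762j) = 0.01221 - 0.00013j  (running Σ = 0.09442 - 0.09885j)
  m=-4: (0.05592 + 0.20303j) × (-0.35048 + 0.01895j) = -0.02345 - 0.07010j  (running Σ = 0.07098 - 0.16895j)
  m=-3: (0.12697 + 0.18790j) × (-0.00369 - 0.09099j) = 0.01663 - 0.01225j  (running Σ = 0.08761 - 0.18119j)
  m=-2: (-0.26084 - 0.19871j) × (-0.30795 + 0.00832j) = 0.08198 + 0.05902j  (running Σ = 0.16958 - 0.12217j)
  m=-1: (-0.09220 - 0.03112j) × (-0.00180 - 0.13361j) = -0.00399 + 0.01237j  (running Σ = 0.16559 - 0.10980j)
  m=0: (0.33961 + 0.00000j) × (-0.29272 + 0.00000j) = -0.09941 + 0.00000j  (running Σ = 0.06618 - 0.10980j)
  m=1: (0.09220 - 0.03112j) × (0.00180 - 0.13361j) = -0.00399 - 0.01237j  (running Σ = 0.06219 - 0.12217j)
  m=2: (-0.26084 + 0.19871j) × (-0.30795 - 0.00832j) = 0.08198 - 0.05902j  (running Σ = 0.14417 - 0.18119j)
  m=3: (-0.12697 + 0.18790j) × (0.00369 - 0.09099j) = 0.01663 + 0.01225j  (running Σ = 0.16080 - 0.16895j)
  m=4: (0.05592 - 0.20303j) × (-0.35048 - 0.01895j) = -0.02345 + 0.07010j  (running Σ = 0.13735 - 0.09885j)
  m=5: (-0.02500 - 0.44021j) × (-0.00187 + 0.02762j) = 0.01221 + 0.00013j  (running Σ = 0.14956 - 0.09872j)
  m=6: (-0.12606 - 0.31356j) × (-0.39681 - 0.03222j) = 0.03992 + 0.12849j  (running Σ = 0.18947 + 0.02977j)
  m=7: (-0.08669 - 0.10131j) × (-0.03661 + 0.38620j) = 0.04230 - 0.02977j  (running Σ = 0.23177 + 0.00000j)
Total Σ_m = 0.23177 + 0.00000j. Multiply by 0.837758: 0.19417 + 0.00000j. P_7(cos γ) = 0.194170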